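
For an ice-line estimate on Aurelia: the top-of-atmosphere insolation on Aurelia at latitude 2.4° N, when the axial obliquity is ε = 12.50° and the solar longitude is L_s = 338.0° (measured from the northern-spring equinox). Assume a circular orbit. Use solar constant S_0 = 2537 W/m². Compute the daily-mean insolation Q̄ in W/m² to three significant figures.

Q̄ ≈ 800 W/m²

Solar declination: sin δ = sin ε · sin L_s = sin 12.50° × sin 338.0° = -0.08108, so δ = -4.651°.
cos h₀ = −tan(+2.4°) tan(-4.651°) = 0.0034, h₀ = 1.5674 rad.
Bracket: h₀ sin ϕ sin δ + cos ϕ cos δ sin h₀ = 1.5674×0.04188×-0.08108 + 0.99912×0.99671×0.99999 = -0.005322 + 0.995823 = 0.990501.
Q̄ = (S_0/π) × [bracket] = (2537/π) × 0.990501 = 799.9 W/m².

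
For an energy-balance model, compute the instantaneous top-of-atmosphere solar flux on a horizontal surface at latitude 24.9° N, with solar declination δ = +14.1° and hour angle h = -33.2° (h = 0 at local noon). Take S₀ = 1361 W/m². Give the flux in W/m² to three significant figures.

1.14e+03 W/m²

cos θ_z = sin φ sin δ + cos φ cos δ cos h = 0.102571 + 0.736115 = 0.838686.
Flux = S₀ · cos θ_z = 1361 × 0.838686 = 1141 W/m².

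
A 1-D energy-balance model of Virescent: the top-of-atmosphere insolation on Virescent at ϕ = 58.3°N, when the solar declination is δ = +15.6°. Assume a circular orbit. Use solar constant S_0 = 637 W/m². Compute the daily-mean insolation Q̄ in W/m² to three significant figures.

Q̄ ≈ 186 W/m²

cos h₀ = −tan(+58.3°) tan(+15.600°) = -0.4521, h₀ = 2.0399 rad.
Bracket: h₀ sin ϕ sin δ + cos ϕ cos δ sin h₀ = 2.0399×0.85081×0.26892 + 0.52547×0.96316×0.89198 = 0.466729 + 0.451442 = 0.918171.
Q̄ = (S_0/π) × [bracket] = (637/π) × 0.918171 = 186.2 W/m².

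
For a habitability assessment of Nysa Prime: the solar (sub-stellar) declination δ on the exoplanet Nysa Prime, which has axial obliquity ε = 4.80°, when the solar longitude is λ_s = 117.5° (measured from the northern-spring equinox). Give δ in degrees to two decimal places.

sin δ = sin ε · sin λ_s = sin 4.80° × sin 117.5° = 0.074223.
δ = arcsin(0.074223) = +4.26°.

δ = +4.26°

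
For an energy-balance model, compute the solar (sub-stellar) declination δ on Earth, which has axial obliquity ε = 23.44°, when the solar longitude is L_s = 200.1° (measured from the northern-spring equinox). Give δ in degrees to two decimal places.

δ = -7.86°

sin δ = sin ε · sin L_s = sin 23.44° × sin 200.1° = -0.136704.
δ = arcsin(-0.136704) = -7.86°.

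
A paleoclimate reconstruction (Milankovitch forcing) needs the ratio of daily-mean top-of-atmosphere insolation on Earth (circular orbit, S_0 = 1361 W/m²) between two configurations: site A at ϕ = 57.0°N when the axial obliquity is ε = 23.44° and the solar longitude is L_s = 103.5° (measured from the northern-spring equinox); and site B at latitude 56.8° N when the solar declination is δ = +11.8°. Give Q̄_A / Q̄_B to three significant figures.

Q̄_A / Q̄_B ≈ 1.35

— Configuration A (ϕ=+57.0°):
Solar declination: sin δ = sin ε · sin L_s = sin 23.44° × sin 103.5° = 0.38680, so δ = +22.755°.
cos h₀ = −tan(+57.0°) tan(+22.755°) = -0.6459, h₀ = 2.2730 rad.
Bracket: h₀ sin ϕ sin δ + cos ϕ cos δ sin h₀ = 2.2730×0.83867×0.38680 + 0.54464×0.92216×0.76343 = 0.737356 + 0.383429 = 1.120785.
Q̄ = (S_0/π) × [bracket] = (1361/π) × 1.120785 = 485.55 W/m².
— Configuration B (ϕ=+56.8°):
cos h₀ = −tan(+56.8°) tan(+11.800°) = -0.3192, h₀ = 1.8957 rad.
Bracket: h₀ sin ϕ sin δ + cos ϕ cos δ sin h₀ = 1.8957×0.83676×0.20450 + 0.54756×0.97887×0.94767 = 0.324387 + 0.507942 = 0.832329.
Q̄ = (S_0/π) × [bracket] = (1361/π) × 0.832329 = 360.58 W/m².
Ratio Q̄_A / Q̄_B = 485.55 / 360.58 = 1.347.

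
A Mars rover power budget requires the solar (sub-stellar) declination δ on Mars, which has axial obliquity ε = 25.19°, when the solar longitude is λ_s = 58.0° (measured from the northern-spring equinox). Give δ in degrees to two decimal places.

sin δ = sin ε · sin λ_s = sin 25.19° × sin 58.0° = 0.360947.
δ = arcsin(0.360947) = +21.16°.

δ = +21.16°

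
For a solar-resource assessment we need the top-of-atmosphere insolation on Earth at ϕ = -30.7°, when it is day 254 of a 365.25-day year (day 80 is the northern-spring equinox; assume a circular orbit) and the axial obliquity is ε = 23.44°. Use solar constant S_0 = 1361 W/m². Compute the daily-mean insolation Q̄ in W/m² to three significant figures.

Q̄ ≈ 352 W/m²

Solar longitude: L_s = 360° × (254 − 80)/365.25 = 171.499°.
sin δ = sin 23.44° × sin 171.499° = 0.05880, so δ = +3.371°.
cos h₀ = −tan(-30.7°) tan(+3.371°) = 0.0350, h₀ = 1.5358 rad.
Bracket: h₀ sin ϕ sin δ + cos ϕ cos δ sin h₀ = 1.5358×-0.51054×0.05880 + 0.85985×0.99827×0.99939 = -0.046104 + 0.857839 = 0.811735.
Q̄ = (S_0/π) × [bracket] = (1361/π) × 0.811735 = 351.7 W/m².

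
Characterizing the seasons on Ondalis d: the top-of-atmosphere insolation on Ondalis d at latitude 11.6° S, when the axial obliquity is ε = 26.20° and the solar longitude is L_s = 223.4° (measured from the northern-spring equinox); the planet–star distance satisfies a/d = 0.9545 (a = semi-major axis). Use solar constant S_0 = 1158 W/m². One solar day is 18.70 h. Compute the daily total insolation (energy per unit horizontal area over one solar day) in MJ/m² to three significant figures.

Solar declination: sin δ = sin ε · sin L_s = sin 26.20° × sin 223.4° = -0.30335, so δ = -17.659°.
cos h₀ = −tan(-11.6°) tan(-17.659°) = -0.0653, h₀ = 1.6362 rad.
Bracket: h₀ sin ϕ sin δ + cos ϕ cos δ sin h₀ = 1.6362×-0.20108×-0.30335 + 0.97958×0.95288×0.99786 = 0.099804 + 0.931425 = 1.031229.
Inverse-square distance factor (a/d)² = 0.9545² = 0.911070.
Q̄ = (S_0/π) × 0.911070 × [bracket] = (1158/π) × 0.911070 × 1.031229 = 346.31 W/m².
Daily total = Q̄ × 18.70 h × 3600 s/h = 346.31 × 18.70 × 3600 / 10⁶ = 23.31 MJ/m².

23.3 MJ/m²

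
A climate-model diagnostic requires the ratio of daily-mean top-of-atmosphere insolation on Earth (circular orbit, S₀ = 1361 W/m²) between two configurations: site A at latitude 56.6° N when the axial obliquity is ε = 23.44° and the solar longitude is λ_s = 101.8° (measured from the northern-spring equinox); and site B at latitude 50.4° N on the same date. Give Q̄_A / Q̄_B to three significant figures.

Q̄_A / Q̄_B ≈ 0.990

— Configuration A (φ=+56.6°):
Solar declination: sin δ = sin ε · sin λ_s = sin 23.44° × sin 101.8° = 0.38938, so δ = +22.916°.
cos H₀ = −tan(+56.6°) tan(+22.916°) = -0.6411, H₀ = 2.2668 rad.
Bracket: H₀ sin φ sin δ + cos φ cos δ sin H₀ = 2.2668×0.83485×0.38938 + 0.55048×0.92108×0.76743 = 0.736878 + 0.389115 = 1.125993.
Q̄ = (S₀/π) × [bracket] = (1361/π) × 1.125993 = 487.80 W/m².
— Configuration B (φ=+50.4°):
cos H₀ = −tan(+50.4°) tan(+22.916°) = -0.5110, H₀ = 2.1072 rad.
Bracket: H₀ sin φ sin δ + cos φ cos δ sin H₀ = 2.1072×0.77051×0.38938 + 0.63742×0.92108×0.85957 = 0.632205 + 0.504666 = 1.136871.
Q̄ = (S₀/π) × [bracket] = (1361/π) × 1.136871 = 492.51 W/m².
Ratio Q̄_A / Q̄_B = 487.80 / 492.51 = 0.9904.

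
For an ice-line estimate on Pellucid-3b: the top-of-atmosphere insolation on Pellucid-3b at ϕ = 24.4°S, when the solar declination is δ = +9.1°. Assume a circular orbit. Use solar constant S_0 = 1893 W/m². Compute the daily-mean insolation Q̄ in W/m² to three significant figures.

Q̄ ≈ 481 W/m²

cos h₀ = −tan(-24.4°) tan(+9.100°) = 0.0727, h₀ = 1.4981 rad.
Bracket: h₀ sin ϕ sin δ + cos ϕ cos δ sin h₀ = 1.4981×-0.41310×0.15816 + 0.91068×0.98741×0.99736 = -0.097880 + 0.896841 = 0.798961.
Q̄ = (S_0/π) × [bracket] = (1893/π) × 0.798961 = 481.4 W/m².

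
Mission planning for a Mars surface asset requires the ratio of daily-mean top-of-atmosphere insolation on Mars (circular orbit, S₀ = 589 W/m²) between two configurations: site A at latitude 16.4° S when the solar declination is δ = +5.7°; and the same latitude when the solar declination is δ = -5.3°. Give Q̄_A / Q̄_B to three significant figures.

Q̄_A / Q̄_B ≈ 0.914

— Configuration A (φ=-16.4°):
cos H₀ = −tan(-16.4°) tan(+5.700°) = 0.0294, H₀ = 1.5414 rad.
Bracket: H₀ sin φ sin δ + cos φ cos δ sin H₀ = 1.5414×-0.28234×0.09932 + 0.95931×0.99506×0.99957 = -0.043224 + 0.954161 = 0.910937.
Q̄ = (S₀/π) × [bracket] = (589/π) × 0.910937 = 170.79 W/m².
— Configuration B (φ=-16.4°):
cos H₀ = −tan(-16.4°) tan(-5.300°) = -0.0273, H₀ = 1.5981 rad.
Bracket: H₀ sin φ sin δ + cos φ cos δ sin H₀ = 1.5981×-0.28234×-0.09237 + 0.95931×0.99572×0.99963 = 0.041678 + 0.954851 = 0.996529.
Q̄ = (S₀/π) × [bracket] = (589/π) × 0.996529 = 186.83 W/m².
Ratio Q̄_A / Q̄_B = 170.79 / 186.83 = 0.9141.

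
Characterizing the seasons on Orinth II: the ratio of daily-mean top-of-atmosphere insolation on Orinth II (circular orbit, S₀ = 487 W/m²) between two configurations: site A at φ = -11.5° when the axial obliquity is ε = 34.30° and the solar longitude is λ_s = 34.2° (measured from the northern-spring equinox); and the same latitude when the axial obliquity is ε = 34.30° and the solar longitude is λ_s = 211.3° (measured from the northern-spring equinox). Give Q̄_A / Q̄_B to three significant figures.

— Configuration A (φ=-11.5°):
Solar declination: sin δ = sin ε · sin λ_s = sin 34.30° × sin 34.2° = 0.31675, so δ = +18.466°.
cos H₀ = −tan(-11.5°) tan(+18.466°) = 0.0679, H₀ = 1.5028 rad.
Bracket: H₀ sin φ sin δ + cos φ cos δ sin H₀ = 1.5028×-0.19937×0.31675 + 0.97992×0.94851×0.99769 = -0.094902 + 0.927317 = 0.832415.
Q̄ = (S₀/π) × [bracket] = (487/π) × 0.832415 = 129.04 W/m².
— Configuration B (φ=-11.5°):
Solar declination: sin δ = sin ε · sin λ_s = sin 34.30° × sin 211.3° = -0.29276, so δ = -17.023°.
cos H₀ = −tan(-11.5°) tan(-17.023°) = -0.0623, H₀ = 1.6331 rad.
Bracket: H₀ sin φ sin δ + cos φ cos δ sin H₀ = 1.6331×-0.19937×-0.29276 + 0.97992×0.95619×0.99806 = 0.095320 + 0.935172 = 1.030492.
Q̄ = (S₀/π) × [bracket] = (487/π) × 1.030492 = 159.74 W/m².
Ratio Q̄_A / Q̄_B = 129.04 / 159.74 = 0.8078.

Q̄_A / Q̄_B ≈ 0.808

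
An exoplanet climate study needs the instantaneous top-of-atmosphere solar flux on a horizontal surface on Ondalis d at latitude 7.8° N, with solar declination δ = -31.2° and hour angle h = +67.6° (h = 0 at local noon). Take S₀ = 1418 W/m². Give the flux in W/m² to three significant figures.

cos θ_z = sin φ sin δ + cos φ cos δ cos h = -0.070304 + 0.322938 = 0.252634.
Flux = S₀ · cos θ_z = 1418 × 0.252634 = 358.2 W/m².

358 W/m²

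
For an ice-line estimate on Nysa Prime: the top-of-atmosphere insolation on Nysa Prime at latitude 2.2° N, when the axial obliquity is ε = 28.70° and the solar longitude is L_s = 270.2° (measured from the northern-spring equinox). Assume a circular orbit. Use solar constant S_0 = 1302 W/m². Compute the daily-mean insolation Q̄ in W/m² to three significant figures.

Q̄ ≈ 351 W/m²

Solar declination: sin δ = sin ε · sin L_s = sin 28.70° × sin 270.2° = -0.48022, so δ = -28.700°.
cos h₀ = −tan(+2.2°) tan(-28.700°) = 0.0210, h₀ = 1.5498 rad.
Bracket: h₀ sin ϕ sin δ + cos ϕ cos δ sin h₀ = 1.5498×0.03839×-0.48022 + 0.99926×0.87715×0.99978 = -0.028572 + 0.876308 = 0.847736.
Q̄ = (S_0/π) × [bracket] = (1302/π) × 0.847736 = 351.3 W/m².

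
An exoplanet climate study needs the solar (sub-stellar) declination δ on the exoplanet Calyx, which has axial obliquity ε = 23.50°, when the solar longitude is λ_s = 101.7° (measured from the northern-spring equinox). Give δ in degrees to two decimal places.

sin δ = sin ε · sin λ_s = sin 23.50° × sin 101.7° = 0.390464.
δ = arcsin(0.390464) = +22.98°.

δ = +22.98°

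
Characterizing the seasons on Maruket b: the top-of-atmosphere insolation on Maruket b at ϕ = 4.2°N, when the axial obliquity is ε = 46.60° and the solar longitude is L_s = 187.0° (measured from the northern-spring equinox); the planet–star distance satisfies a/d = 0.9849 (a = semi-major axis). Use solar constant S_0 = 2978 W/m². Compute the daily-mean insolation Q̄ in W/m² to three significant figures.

Q̄ ≈ 904 W/m²

Solar declination: sin δ = sin ε · sin L_s = sin 46.60° × sin 187.0° = -0.08855, so δ = -5.080°.
cos h₀ = −tan(+4.2°) tan(-5.080°) = 0.0065, h₀ = 1.5643 rad.
Bracket: h₀ sin ϕ sin δ + cos ϕ cos δ sin h₀ = 1.5643×0.07324×-0.08855 + 0.99731×0.99607×0.99998 = -0.010145 + 0.993371 = 0.983226.
Inverse-square distance factor (a/d)² = 0.9849² = 0.970028.
Q̄ = (S_0/π) × 0.970028 × [bracket] = (2978/π) × 0.970028 × 0.983226 = 904.1 W/m².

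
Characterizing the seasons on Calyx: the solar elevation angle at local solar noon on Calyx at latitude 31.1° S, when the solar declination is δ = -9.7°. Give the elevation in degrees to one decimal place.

At local noon the hour angle is zero, so the zenith angle equals |φ − δ| = |-31.1° − (-9.700°)| = 21.400°.
Elevation = 90° − 21.400° = 68.6°.

68.6°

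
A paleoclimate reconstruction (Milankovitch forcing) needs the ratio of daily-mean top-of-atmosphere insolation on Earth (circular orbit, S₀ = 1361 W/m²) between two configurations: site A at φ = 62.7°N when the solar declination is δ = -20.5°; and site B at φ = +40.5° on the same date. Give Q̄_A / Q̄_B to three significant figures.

Q̄_A / Q̄_B ≈ 0.152

— Configuration A (φ=+62.7°):
cos H₀ = −tan(+62.7°) tan(-20.500°) = 0.7244, H₀ = 0.7606 rad.
Bracket: H₀ sin φ sin δ + cos φ cos δ sin H₀ = 0.7606×0.88862×-0.35021 + 0.45865×0.93667×0.68939 = -0.236701 + 0.296164 = 0.059463.
Q̄ = (S₀/π) × [bracket] = (1361/π) × 0.059463 = 25.761 W/m².
— Configuration B (φ=+40.5°):
cos H₀ = −tan(+40.5°) tan(-20.500°) = 0.3193, H₀ = 1.2458 rad.
Bracket: H₀ sin φ sin δ + cos φ cos δ sin H₀ = 1.2458×0.64945×-0.35021 + 0.76041×0.93667×0.94764 = -0.283350 + 0.674960 = 0.391610.
Q̄ = (S₀/π) × [bracket] = (1361/π) × 0.391610 = 169.65 W/m².
Ratio Q̄_A / Q̄_B = 25.761 / 169.65 = 0.1518.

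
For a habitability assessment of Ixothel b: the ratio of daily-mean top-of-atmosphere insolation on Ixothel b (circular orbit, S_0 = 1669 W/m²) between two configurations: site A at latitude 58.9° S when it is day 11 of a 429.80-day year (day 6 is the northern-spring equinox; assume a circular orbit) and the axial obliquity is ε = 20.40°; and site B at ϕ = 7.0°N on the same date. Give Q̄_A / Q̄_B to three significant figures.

— Configuration A (ϕ=-58.9°):
Solar longitude: L_s = 360° × (11 − 6)/429.80 = 4.188°.
sin δ = sin 20.40° × sin 4.188° = 0.02546, so δ = +1.459°.
cos h₀ = −tan(-58.9°) tan(+1.459°) = 0.0422, h₀ = 1.5286 rad.
Bracket: h₀ sin ϕ sin δ + cos ϕ cos δ sin h₀ = 1.5286×-0.85627×0.02546 + 0.51653×0.99968×0.99911 = -0.033324 + 0.515905 = 0.482581.
Q̄ = (S_0/π) × [bracket] = (1669/π) × 0.482581 = 256.38 W/m².
— Configuration B (ϕ=+7.0°):
cos h₀ = −tan(+7.0°) tan(+1.459°) = -0.0031, h₀ = 1.5739 rad.
Bracket: h₀ sin ϕ sin δ + cos ϕ cos δ sin h₀ = 1.5739×0.12187×0.02546 + 0.99255×0.99968×1.00000 = 0.004884 + 0.992232 = 0.997116.
Q̄ = (S_0/π) × [bracket] = (1669/π) × 0.997116 = 529.73 W/m².
Ratio Q̄_A / Q̄_B = 256.38 / 529.73 = 0.4840.

Q̄_A / Q̄_B ≈ 0.484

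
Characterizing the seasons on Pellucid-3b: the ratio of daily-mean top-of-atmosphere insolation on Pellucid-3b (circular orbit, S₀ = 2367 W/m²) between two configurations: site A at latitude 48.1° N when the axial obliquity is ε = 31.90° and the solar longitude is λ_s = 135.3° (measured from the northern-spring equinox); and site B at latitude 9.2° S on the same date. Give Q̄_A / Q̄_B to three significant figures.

— Configuration A (φ=+48.1°):
Solar declination: sin δ = sin ε · sin λ_s = sin 31.90° × sin 135.3° = 0.37170, so δ = +21.821°.
cos H₀ = −tan(+48.1°) tan(+21.821°) = -0.4462, H₀ = 2.0334 rad.
Bracket: H₀ sin φ sin δ + cos φ cos δ sin H₀ = 2.0334×0.74431×0.37170 + 0.66783×0.92835×0.89491 = 0.562560 + 0.554826 = 1.117386.
Q̄ = (S₀/π) × [bracket] = (2367/π) × 1.117386 = 841.88 W/m².
— Configuration B (φ=-9.2°):
cos H₀ = −tan(-9.2°) tan(+21.821°) = 0.0648, H₀ = 1.5059 rad.
Bracket: H₀ sin φ sin δ + cos φ cos δ sin H₀ = 1.5059×-0.15988×0.37170 + 0.98714×0.92835×0.99790 = -0.089492 + 0.914487 = 0.824995.
Q̄ = (S₀/π) × [bracket] = (2367/π) × 0.824995 = 621.58 W/m².
Ratio Q̄_A / Q̄_B = 841.88 / 621.58 = 1.354.

Q̄_A / Q̄_B ≈ 1.35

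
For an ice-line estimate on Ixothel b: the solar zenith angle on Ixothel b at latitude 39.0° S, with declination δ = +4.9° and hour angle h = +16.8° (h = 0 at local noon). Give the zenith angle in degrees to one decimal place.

cos θ_z = sin φ sin δ + cos φ cos δ cos h = -0.053755 + 0.741258 = 0.687503.
θ_z = arccos(0.687503) = 46.6°.

θ_z = 46.6°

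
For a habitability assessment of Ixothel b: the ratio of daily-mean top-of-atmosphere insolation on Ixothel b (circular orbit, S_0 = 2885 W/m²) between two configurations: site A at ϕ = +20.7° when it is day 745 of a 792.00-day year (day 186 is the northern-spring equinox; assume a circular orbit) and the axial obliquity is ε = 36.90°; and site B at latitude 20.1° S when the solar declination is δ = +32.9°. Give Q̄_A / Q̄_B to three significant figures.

Q̄_A / Q̄_B ≈ 0.909

— Configuration A (ϕ=+20.7°):
Solar longitude: L_s = 360° × (745 − 186)/792.00 = 254.091°.
sin δ = sin 36.90° × sin 254.091° = -0.57742, so δ = -35.269°.
cos h₀ = −tan(+20.7°) tan(-35.269°) = 0.2672, h₀ = 1.3003 rad.
Bracket: h₀ sin ϕ sin δ + cos ϕ cos δ sin h₀ = 1.3003×0.35347×-0.57742 + 0.93544×0.81645×0.96363 = -0.265392 + 0.735963 = 0.470571.
Q̄ = (S_0/π) × [bracket] = (2885/π) × 0.470571 = 432.14 W/m².
— Configuration B (ϕ=-20.1°):
cos h₀ = −tan(-20.1°) tan(+32.900°) = 0.2367, h₀ = 1.3318 rad.
Bracket: h₀ sin ϕ sin δ + cos ϕ cos δ sin h₀ = 1.3318×-0.34366×0.54317 + 0.93909×0.83962×0.97157 = -0.248602 + 0.766062 = 0.517460.
Q̄ = (S_0/π) × [bracket] = (2885/π) × 0.517460 = 475.20 W/m².
Ratio Q̄_A / Q̄_B = 432.14 / 475.20 = 0.9094.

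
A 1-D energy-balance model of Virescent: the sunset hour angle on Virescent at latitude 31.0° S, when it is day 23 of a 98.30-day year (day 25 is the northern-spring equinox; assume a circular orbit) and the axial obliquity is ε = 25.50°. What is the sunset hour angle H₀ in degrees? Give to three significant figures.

H₀ = 91.9°

Solar longitude: λ_s = 360° × (23 − 25)/98.30 = -7.325°, i.e. -7.325° + 360° = 352.675°.
sin δ = sin 25.50° × sin 352.675° = -0.05489, so δ = -3.146°.
cos H₀ = −tan φ · tan δ = −tan(-31.0°) × tan(-3.146°) = -0.0330, so H₀ = 1.6038 rad = 91.89°.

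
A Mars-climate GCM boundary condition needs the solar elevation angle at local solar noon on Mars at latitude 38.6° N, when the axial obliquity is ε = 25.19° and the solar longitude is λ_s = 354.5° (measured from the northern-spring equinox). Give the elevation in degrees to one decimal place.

Solar declination: sin δ = sin ε · sin λ_s = sin 25.19° × sin 354.5° = -0.04079, so δ = -2.338°.
At local noon the hour angle is zero, so the zenith angle equals |φ − δ| = |+38.6° − (-2.338°)| = 40.938°.
Elevation = 90° − 40.938° = 49.1°.

49.1°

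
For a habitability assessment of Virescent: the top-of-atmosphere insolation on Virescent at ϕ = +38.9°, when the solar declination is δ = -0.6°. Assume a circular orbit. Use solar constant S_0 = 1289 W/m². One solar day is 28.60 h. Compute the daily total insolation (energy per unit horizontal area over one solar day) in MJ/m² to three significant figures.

cos h₀ = −tan(+38.9°) tan(-0.600°) = 0.0085, h₀ = 1.5623 rad.
Bracket: h₀ sin ϕ sin δ + cos ϕ cos δ sin h₀ = 1.5623×0.62796×-0.01047 + 0.77824×0.99995×0.99996 = -0.010272 + 0.778170 = 0.767898.
Q̄ = (S_0/π) × [bracket] = (1289/π) × 0.767898 = 315.07 W/m².
Daily total = Q̄ × 28.60 h × 3600 s/h = 315.07 × 28.60 × 3600 / 10⁶ = 32.44 MJ/m².

32.4 MJ/m²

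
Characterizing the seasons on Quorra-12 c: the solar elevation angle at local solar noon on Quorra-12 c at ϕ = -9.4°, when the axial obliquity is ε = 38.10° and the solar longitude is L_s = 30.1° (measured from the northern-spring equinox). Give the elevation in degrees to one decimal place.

62.6°

Solar declination: sin δ = sin ε · sin L_s = sin 38.10° × sin 30.1° = 0.30945, so δ = +18.026°.
At local noon the hour angle is zero, so the zenith angle equals |ϕ − δ| = |-9.4° − (+18.026°)| = 27.426°.
Elevation = 90° − 27.426° = 62.6°.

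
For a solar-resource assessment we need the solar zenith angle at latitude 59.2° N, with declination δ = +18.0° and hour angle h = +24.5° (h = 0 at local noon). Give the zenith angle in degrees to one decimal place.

cos θ_z = sin φ sin δ + cos φ cos δ cos h = 0.265433 + 0.443134 = 0.708567.
θ_z = arccos(0.708567) = 44.9°.

θ_z = 44.9°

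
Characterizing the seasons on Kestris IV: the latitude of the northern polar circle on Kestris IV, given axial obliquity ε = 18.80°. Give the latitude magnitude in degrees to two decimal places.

The polar circle is the lowest latitude that experiences at least one full rotation of continuous daylight at the northern-summer solstice; it lies at |ϕ| = 90° − ε = 90° − 18.80° = 71.20°.

71.20°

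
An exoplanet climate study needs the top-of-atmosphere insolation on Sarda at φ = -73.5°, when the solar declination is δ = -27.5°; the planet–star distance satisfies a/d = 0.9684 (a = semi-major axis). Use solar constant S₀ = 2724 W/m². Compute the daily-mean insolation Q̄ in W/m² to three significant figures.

cos H₀ = −tan(-73.5°) tan(-27.500°) = -1.7574 ≤ −1 ⇒ polar day, H₀ = π.
Bracket: H₀ sin φ sin δ + cos φ cos δ sin H₀ = 3.1416×-0.95882×-0.46175 + 0.28402×0.88701×0.00000 = 1.390897 + 0.000000 = 1.390897.
Inverse-square distance factor (a/d)² = 0.9684² = 0.937799.
Q̄ = (S₀/π) × 0.937799 × [bracket] = (2724/π) × 0.937799 × 1.390897 = 1131 W/m².

Q̄ ≈ 1.13e+03 W/m²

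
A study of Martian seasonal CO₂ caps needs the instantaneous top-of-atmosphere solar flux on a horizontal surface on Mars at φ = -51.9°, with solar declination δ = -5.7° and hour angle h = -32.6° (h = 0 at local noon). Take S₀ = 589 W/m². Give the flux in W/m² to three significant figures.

351 W/m²

cos θ_z = sin φ sin δ + cos φ cos δ cos h = 0.078158 + 0.517253 = 0.595411.
Flux = S₀ · cos θ_z = 589 × 0.595411 = 350.7 W/m².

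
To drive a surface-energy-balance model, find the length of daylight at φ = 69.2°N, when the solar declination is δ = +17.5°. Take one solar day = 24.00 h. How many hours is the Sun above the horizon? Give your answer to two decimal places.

cos H₀ = −tan φ · tan δ = −tan(+69.2°) × tan(+17.500°) = -0.8300, so H₀ = 2.5500 rad = 146.10°.
Daylight = 2H₀/(2π) × 24.00 h = (2.5500/π) × 24.00 = 19.48 h.

19.48 h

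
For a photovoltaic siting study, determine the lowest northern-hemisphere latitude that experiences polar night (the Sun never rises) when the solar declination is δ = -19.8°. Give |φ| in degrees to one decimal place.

Polar night requires cos H₀ = −tan φ tan δ ≥ 1, i.e. tan φ tan δ ≤ −1.
The boundary is |tan φ| · |tan δ| = 1, so |φ| = 90° − |δ| = 90° − 19.8° = 70.2° in the northern hemisphere.

|φ| = 70.2°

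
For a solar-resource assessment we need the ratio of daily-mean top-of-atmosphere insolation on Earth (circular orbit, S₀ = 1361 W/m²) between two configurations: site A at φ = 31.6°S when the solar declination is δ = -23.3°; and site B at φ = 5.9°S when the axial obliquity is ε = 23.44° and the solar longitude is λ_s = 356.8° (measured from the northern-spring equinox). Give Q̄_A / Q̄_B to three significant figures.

— Configuration A (φ=-31.6°):
cos H₀ = −tan(-31.6°) tan(-23.300°) = -0.2649, H₀ = 1.8389 rad.
Bracket: H₀ sin φ sin δ + cos φ cos δ sin H₀ = 1.8389×-0.52399×-0.39555 + 0.85173×0.91845×0.96426 = 0.381138 + 0.754313 = 1.135451.
Q̄ = (S₀/π) × [bracket] = (1361/π) × 1.135451 = 491.90 W/m².
— Configuration B (φ=-5.9°):
Solar declination: sin δ = sin ε · sin λ_s = sin 23.44° × sin 356.8° = -0.02221, so δ = -1.272°.
cos H₀ = −tan(-5.9°) tan(-1.272°) = -0.0023, H₀ = 1.5731 rad.
Bracket: H₀ sin φ sin δ + cos φ cos δ sin H₀ = 1.5731×-0.10279×-0.02221 + 0.99470×0.99975×1.00000 = 0.003591 + 0.994451 = 0.998042.
Q̄ = (S₀/π) × [bracket] = (1361/π) × 0.998042 = 432.37 W/m².
Ratio Q̄_A / Q̄_B = 491.90 / 432.37 = 1.138.

Q̄_A / Q̄_B ≈ 1.14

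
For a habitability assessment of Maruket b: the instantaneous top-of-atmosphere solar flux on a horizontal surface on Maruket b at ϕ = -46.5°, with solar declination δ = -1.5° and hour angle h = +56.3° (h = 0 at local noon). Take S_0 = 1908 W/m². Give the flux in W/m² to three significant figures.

765 W/m²

cos θ_z = sin ϕ sin δ + cos ϕ cos δ cos h = 0.018988 + 0.381799 = 0.400787.
Flux = S_0 · cos θ_z = 1908 × 0.400787 = 764.7 W/m².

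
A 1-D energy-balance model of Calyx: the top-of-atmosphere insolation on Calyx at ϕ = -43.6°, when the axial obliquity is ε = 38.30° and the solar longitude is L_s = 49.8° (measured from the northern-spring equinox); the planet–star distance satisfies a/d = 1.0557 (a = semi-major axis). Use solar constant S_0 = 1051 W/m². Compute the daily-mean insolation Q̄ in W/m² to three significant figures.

Solar declination: sin δ = sin ε · sin L_s = sin 38.30° × sin 49.8° = 0.47338, so δ = +28.254°.
cos h₀ = −tan(-43.6°) tan(+28.254°) = 0.5118, h₀ = 1.0335 rad.
Bracket: h₀ sin ϕ sin δ + cos ϕ cos δ sin h₀ = 1.0335×-0.68962×0.47338 + 0.72417×0.88086×0.85912 = -0.337388 + 0.548026 = 0.210638.
Inverse-square distance factor (a/d)² = 1.0557² = 1.114502.
Q̄ = (S_0/π) × 1.114502 × [bracket] = (1051/π) × 1.114502 × 0.210638 = 78.54 W/m².

Q̄ ≈ 78.5 W/m²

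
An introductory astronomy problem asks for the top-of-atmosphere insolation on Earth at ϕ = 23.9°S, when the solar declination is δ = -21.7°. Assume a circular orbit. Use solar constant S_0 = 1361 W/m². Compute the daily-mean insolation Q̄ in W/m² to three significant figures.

cos h₀ = −tan(-23.9°) tan(-21.700°) = -0.1763, h₀ = 1.7481 rad.
Bracket: h₀ sin ϕ sin δ + cos ϕ cos δ sin h₀ = 1.7481×-0.40514×-0.36975 + 0.91425×0.92913×0.98433 = 0.261866 + 0.836146 = 1.098012.
Q̄ = (S_0/π) × [bracket] = (1361/π) × 1.098012 = 475.7 W/m².

Q̄ ≈ 476 W/m²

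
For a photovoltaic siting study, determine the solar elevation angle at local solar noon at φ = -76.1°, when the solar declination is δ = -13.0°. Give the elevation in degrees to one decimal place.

26.9°

At local noon the hour angle is zero, so the zenith angle equals |φ − δ| = |-76.1° − (-13.000°)| = 63.100°.
Elevation = 90° − 63.100° = 26.9°.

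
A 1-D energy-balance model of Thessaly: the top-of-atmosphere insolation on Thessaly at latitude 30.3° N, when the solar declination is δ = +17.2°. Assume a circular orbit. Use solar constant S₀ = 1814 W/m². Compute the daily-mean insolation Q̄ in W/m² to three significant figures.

Q̄ ≈ 619 W/m²

cos H₀ = −tan(+30.3°) tan(+17.200°) = -0.1809, H₀ = 1.7527 rad.
Bracket: H₀ sin φ sin δ + cos φ cos δ sin H₀ = 1.7527×0.50453×0.29571 + 0.86340×0.95528×0.98350 = 0.261493 + 0.811180 = 1.072673.
Q̄ = (S₀/π) × [bracket] = (1814/π) × 1.072673 = 619.4 W/m².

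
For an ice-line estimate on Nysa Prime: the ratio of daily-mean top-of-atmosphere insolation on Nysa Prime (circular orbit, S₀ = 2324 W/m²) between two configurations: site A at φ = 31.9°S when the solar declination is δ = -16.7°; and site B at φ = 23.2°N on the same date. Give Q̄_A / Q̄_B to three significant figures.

Q̄_A / Q̄_B ≈ 1.50

— Configuration A (φ=-31.9°):
cos H₀ = −tan(-31.9°) tan(-16.700°) = -0.1867, H₀ = 1.7586 rad.
Bracket: H₀ sin φ sin δ + cos φ cos δ sin H₀ = 1.7586×-0.52844×-0.28736 + 0.84897×0.95782×0.98241 = 0.267048 + 0.798857 = 1.065905.
Q̄ = (S₀/π) × [bracket] = (2324/π) × 1.065905 = 788.51 W/m².
— Configuration B (φ=+23.2°):
cos H₀ = −tan(+23.2°) tan(-16.700°) = 0.1286, H₀ = 1.4419 rad.
Bracket: H₀ sin φ sin δ + cos φ cos δ sin H₀ = 1.4419×0.39394×-0.28736 + 0.91914×0.95782×0.99170 = -0.163227 + 0.873064 = 0.709837.
Q̄ = (S₀/π) × [bracket] = (2324/π) × 0.709837 = 525.10 W/m².
Ratio Q̄_A / Q̄_B = 788.51 / 525.10 = 1.502.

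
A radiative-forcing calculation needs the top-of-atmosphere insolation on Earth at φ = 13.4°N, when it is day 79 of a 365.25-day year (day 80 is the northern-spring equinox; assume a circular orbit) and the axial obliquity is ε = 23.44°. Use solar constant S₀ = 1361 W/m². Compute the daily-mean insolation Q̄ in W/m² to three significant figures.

Q̄ ≈ 420 W/m²

Solar longitude: λ_s = 360° × (79 − 80)/365.25 = -0.986°, i.e. -0.986° + 360° = 359.014°.
sin δ = sin 23.44° × sin 359.014° = -0.00684, so δ = -0.392°.
cos H₀ = −tan(+13.4°) tan(-0.392°) = 0.0016, H₀ = 1.5692 rad.
Bracket: H₀ sin φ sin δ + cos φ cos δ sin H₀ = 1.5692×0.23175×-0.00684 + 0.97278×0.99998×1.00000 = -0.002487 + 0.972761 = 0.970274.
Q̄ = (S₀/π) × [bracket] = (1361/π) × 0.970274 = 420.3 W/m².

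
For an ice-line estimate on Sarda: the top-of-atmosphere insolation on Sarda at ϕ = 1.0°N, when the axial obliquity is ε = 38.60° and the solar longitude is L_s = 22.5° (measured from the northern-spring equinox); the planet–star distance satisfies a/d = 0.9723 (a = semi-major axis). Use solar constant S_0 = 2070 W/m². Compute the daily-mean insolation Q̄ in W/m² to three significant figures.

Q̄ ≈ 609 W/m²

Solar declination: sin δ = sin ε · sin L_s = sin 38.60° × sin 22.5° = 0.23875, so δ = +13.813°.
cos h₀ = −tan(+1.0°) tan(+13.813°) = -0.0043, h₀ = 1.5751 rad.
Bracket: h₀ sin ϕ sin δ + cos ϕ cos δ sin h₀ = 1.5751×0.01745×0.23875 + 0.99985×0.97108×0.99999 = 0.006562 + 0.970925 = 0.977487.
Inverse-square distance factor (a/d)² = 0.9723² = 0.945367.
Q̄ = (S_0/π) × 0.945367 × [bracket] = (2070/π) × 0.945367 × 0.977487 = 608.9 W/m².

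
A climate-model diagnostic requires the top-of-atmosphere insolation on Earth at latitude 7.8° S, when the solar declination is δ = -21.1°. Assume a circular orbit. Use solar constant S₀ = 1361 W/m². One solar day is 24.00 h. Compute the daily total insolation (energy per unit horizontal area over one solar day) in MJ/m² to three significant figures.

37.5 MJ/m²

cos H₀ = −tan(-7.8°) tan(-21.100°) = -0.0529, H₀ = 1.6237 rad.
Bracket: H₀ sin φ sin δ + cos φ cos δ sin H₀ = 1.6237×-0.13572×-0.36000 + 0.99075×0.93295×0.99860 = 0.079333 + 0.923026 = 1.002359.
Q̄ = (S₀/π) × [bracket] = (1361/π) × 1.002359 = 434.24 W/m².
Daily total = Q̄ × 24.00 h × 3600 s/h = 434.24 × 24.00 × 3600 / 10⁶ = 37.52 MJ/m².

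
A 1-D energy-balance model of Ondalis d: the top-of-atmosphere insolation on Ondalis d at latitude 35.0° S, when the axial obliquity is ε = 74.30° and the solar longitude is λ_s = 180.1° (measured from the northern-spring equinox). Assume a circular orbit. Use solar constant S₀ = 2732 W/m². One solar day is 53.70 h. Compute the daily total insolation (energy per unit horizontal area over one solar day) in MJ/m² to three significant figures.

Solar declination: sin δ = sin ε · sin λ_s = sin 74.30° × sin 180.1° = -0.00168, so δ = -0.096°.
cos H₀ = −tan(-35.0°) tan(-0.096°) = -0.0012, H₀ = 1.5720 rad.
Bracket: H₀ sin φ sin δ + cos φ cos δ sin H₀ = 1.5720×-0.57358×-0.00168 + 0.81915×1.00000×1.00000 = 0.001515 + 0.819150 = 0.820665.
Q̄ = (S₀/π) × [bracket] = (2732/π) × 0.820665 = 713.67 W/m².
Daily total = Q̄ × 53.70 h × 3600 s/h = 713.67 × 53.70 × 3600 / 10⁶ = 138.0 MJ/m².

138 MJ/m²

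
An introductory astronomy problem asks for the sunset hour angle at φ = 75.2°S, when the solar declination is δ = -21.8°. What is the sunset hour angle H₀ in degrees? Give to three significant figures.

Sunrise equation: cos H₀ = −tan φ · tan δ = -1.5138 ≤ −1, so the Sun never sets (polar day) and H₀ = π.

H₀ = 180°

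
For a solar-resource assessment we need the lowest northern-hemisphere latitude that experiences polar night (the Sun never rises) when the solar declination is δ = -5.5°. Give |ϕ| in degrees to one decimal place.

Polar night requires cos h₀ = −tan ϕ tan δ ≥ 1, i.e. tan ϕ tan δ ≤ −1.
The boundary is |tan ϕ| · |tan δ| = 1, so |ϕ| = 90° − |δ| = 90° − 5.5° = 84.5° in the northern hemisphere.

|ϕ| = 84.5°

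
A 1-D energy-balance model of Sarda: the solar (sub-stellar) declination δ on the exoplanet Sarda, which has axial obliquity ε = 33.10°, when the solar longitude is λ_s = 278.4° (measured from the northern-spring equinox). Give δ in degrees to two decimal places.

δ = -32.70°

sin δ = sin ε · sin λ_s = sin 33.10° × sin 278.4° = -0.540244.
δ = arcsin(-0.540244) = -32.70°.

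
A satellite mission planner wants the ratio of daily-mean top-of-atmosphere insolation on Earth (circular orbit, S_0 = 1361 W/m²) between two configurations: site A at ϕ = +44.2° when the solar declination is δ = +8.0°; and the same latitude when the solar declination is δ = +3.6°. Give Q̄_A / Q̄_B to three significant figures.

— Configuration A (ϕ=+44.2°):
cos h₀ = −tan(+44.2°) tan(+8.000°) = -0.1367, h₀ = 1.7079 rad.
Bracket: h₀ sin ϕ sin δ + cos ϕ cos δ sin h₀ = 1.7079×0.69717×0.13917 + 0.71691×0.99027×0.99062 = 0.165709 + 0.703275 = 0.868984.
Q̄ = (S_0/π) × [bracket] = (1361/π) × 0.868984 = 376.46 W/m².
— Configuration B (ϕ=+44.2°):
cos h₀ = −tan(+44.2°) tan(+3.600°) = -0.0612, h₀ = 1.6320 rad.
Bracket: h₀ sin ϕ sin δ + cos ϕ cos δ sin h₀ = 1.6320×0.69717×0.06279 + 0.71691×0.99803×0.99813 = 0.071441 + 0.714160 = 0.785601.
Q̄ = (S_0/π) × [bracket] = (1361/π) × 0.785601 = 340.34 W/m².
Ratio Q̄_A / Q̄_B = 376.46 / 340.34 = 1.106.

Q̄_A / Q̄_B ≈ 1.11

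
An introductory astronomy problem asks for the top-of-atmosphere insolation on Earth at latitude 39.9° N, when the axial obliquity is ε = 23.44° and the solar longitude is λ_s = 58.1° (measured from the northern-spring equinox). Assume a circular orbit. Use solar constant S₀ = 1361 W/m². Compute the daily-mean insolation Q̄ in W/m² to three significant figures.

Solar declination: sin δ = sin ε · sin λ_s = sin 23.44° × sin 58.1° = 0.33771, so δ = +19.737°.
cos H₀ = −tan(+39.9°) tan(+19.737°) = -0.3000, H₀ = 1.8755 rad.
Bracket: H₀ sin φ sin δ + cos φ cos δ sin H₀ = 1.8755×0.64145×0.33771 + 0.76717×0.94125×0.95394 = 0.406278 + 0.688839 = 1.095117.
Q̄ = (S₀/π) × [bracket] = (1361/π) × 1.095117 = 474.4 W/m².

Q̄ ≈ 474 W/m²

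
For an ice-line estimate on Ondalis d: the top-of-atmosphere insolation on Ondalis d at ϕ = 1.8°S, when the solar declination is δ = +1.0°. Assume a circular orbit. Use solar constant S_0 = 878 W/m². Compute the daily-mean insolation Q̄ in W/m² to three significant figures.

Q̄ ≈ 279 W/m²

cos h₀ = −tan(-1.8°) tan(+1.000°) = 0.0005, h₀ = 1.5702 rad.
Bracket: h₀ sin ϕ sin δ + cos ϕ cos δ sin h₀ = 1.5702×-0.03141×0.01745 + 0.99951×0.99985×1.00000 = -0.000861 + 0.999360 = 0.998499.
Q̄ = (S_0/π) × [bracket] = (878/π) × 0.998499 = 279.1 W/m².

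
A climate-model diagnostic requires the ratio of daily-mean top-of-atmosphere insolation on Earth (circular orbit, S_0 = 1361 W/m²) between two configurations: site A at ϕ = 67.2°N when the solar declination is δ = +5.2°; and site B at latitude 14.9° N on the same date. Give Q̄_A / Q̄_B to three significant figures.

Q̄_A / Q̄_B ≈ 0.527

— Configuration A (ϕ=+67.2°):
cos h₀ = −tan(+67.2°) tan(+5.200°) = -0.2165, h₀ = 1.7890 rad.
Bracket: h₀ sin ϕ sin δ + cos ϕ cos δ sin h₀ = 1.7890×0.92186×0.09063 + 0.38752×0.99588×0.97628 = 0.149468 + 0.376769 = 0.526237.
Q̄ = (S_0/π) × [bracket] = (1361/π) × 0.526237 = 227.98 W/m².
— Configuration B (ϕ=+14.9°):
cos h₀ = −tan(+14.9°) tan(+5.200°) = -0.0242, h₀ = 1.5950 rad.
Bracket: h₀ sin ϕ sin δ + cos ϕ cos δ sin h₀ = 1.5950×0.25713×0.09063 + 0.96638×0.99588×0.99971 = 0.037169 + 0.962119 = 0.999288.
Q̄ = (S_0/π) × [bracket] = (1361/π) × 0.999288 = 432.91 W/m².
Ratio Q̄_A / Q̄_B = 227.98 / 432.91 = 0.5266.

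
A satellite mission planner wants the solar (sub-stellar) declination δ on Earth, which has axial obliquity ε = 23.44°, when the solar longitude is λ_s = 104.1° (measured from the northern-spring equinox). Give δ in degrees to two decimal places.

δ = +22.69°

sin δ = sin ε · sin λ_s = sin 23.44° × sin 104.1° = 0.385804.
δ = arcsin(0.385804) = +22.69°.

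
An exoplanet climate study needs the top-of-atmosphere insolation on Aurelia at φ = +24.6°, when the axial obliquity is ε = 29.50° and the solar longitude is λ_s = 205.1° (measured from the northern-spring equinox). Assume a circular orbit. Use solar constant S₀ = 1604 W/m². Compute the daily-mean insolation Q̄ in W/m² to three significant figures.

Q̄ ≈ 386 W/m²

Solar declination: sin δ = sin ε · sin λ_s = sin 29.50° × sin 205.1° = -0.20889, so δ = -12.057°.
cos H₀ = −tan(+24.6°) tan(-12.057°) = 0.0978, H₀ = 1.4728 rad.
Bracket: H₀ sin φ sin δ + cos φ cos δ sin H₀ = 1.4728×0.41628×-0.20889 + 0.90924×0.97794×0.99521 = -0.128070 + 0.884923 = 0.756853.
Q̄ = (S₀/π) × [bracket] = (1604/π) × 0.756853 = 386.4 W/m².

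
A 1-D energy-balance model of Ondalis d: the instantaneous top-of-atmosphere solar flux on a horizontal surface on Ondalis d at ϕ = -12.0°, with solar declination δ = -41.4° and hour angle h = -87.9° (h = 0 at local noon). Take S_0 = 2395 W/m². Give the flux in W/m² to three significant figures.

394 W/m²

cos θ_z = sin ϕ sin δ + cos ϕ cos δ cos h = 0.137494 + 0.026886 = 0.164380.
Flux = S_0 · cos θ_z = 2395 × 0.164380 = 393.7 W/m².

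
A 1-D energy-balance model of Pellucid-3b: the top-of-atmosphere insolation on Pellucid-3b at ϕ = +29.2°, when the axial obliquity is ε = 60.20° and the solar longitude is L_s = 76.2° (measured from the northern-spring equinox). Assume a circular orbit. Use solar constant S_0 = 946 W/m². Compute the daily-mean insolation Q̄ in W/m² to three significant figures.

Q̄ ≈ 395 W/m²

Solar declination: sin δ = sin ε · sin L_s = sin 60.20° × sin 76.2° = 0.84272, so δ = +57.428°.
cos h₀ = −tan(+29.2°) tan(+57.428°) = -0.8748, h₀ = 2.6359 rad.
Bracket: h₀ sin ϕ sin δ + cos ϕ cos δ sin h₀ = 2.6359×0.48786×0.84272 + 0.87292×0.53836×0.48440 = 1.083696 + 0.227641 = 1.311337.
Q̄ = (S_0/π) × [bracket] = (946/π) × 1.311337 = 394.9 W/m².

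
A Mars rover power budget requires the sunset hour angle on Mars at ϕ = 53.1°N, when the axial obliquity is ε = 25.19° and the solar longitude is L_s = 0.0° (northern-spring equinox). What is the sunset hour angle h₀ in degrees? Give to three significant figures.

h₀ = 90.0°

Solar declination: sin δ = sin ε · sin L_s = sin 25.19° × sin 0.0° = 0.00000, so δ = +0.000°.
cos h₀ = −tan ϕ · tan δ = −tan(+53.1°) × tan(+0.000°) = -0.0000, so h₀ = 1.5708 rad = 90.00°.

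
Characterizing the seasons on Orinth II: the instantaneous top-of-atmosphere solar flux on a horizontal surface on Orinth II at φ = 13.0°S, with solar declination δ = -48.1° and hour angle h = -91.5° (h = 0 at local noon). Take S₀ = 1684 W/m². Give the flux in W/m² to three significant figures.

253 W/m²

cos θ_z = sin φ sin δ + cos φ cos δ cos h = 0.167434 + -0.017034 = 0.150400.
Flux = S₀ · cos θ_z = 1684 × 0.150400 = 253.3 W/m².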